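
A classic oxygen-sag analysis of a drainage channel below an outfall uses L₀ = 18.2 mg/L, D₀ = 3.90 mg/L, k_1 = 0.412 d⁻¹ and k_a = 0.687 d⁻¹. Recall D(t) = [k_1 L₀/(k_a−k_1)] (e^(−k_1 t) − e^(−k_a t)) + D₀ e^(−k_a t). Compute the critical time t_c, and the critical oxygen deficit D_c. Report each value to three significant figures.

t_c = [1/(k_a−k_1)] ln[(k_a/k_1)(1 − D₀(k_a−k_1)/(k_1 L₀))]
= [1/(0.687−0.412)] ln[(0.687/0.412)(1 − 3.90×0.2750/(0.412×18.2))]
= (1/0.2750) ln[1.667 × 0.8570] = 3.636 × ln(1.429) = 3.636 × 0.3570 = 1.298 d.
D_c = (k_1/k_a) L₀ e^(−k_1 t_c) = (0.412/0.687) × 18.2 × e^(−0.412×1.298) = 0.5997 × 18.2 × 0.5858 = 6.394 mg/L.

t_c ≈ 1.30 d; D_c ≈ 6.39 mg/L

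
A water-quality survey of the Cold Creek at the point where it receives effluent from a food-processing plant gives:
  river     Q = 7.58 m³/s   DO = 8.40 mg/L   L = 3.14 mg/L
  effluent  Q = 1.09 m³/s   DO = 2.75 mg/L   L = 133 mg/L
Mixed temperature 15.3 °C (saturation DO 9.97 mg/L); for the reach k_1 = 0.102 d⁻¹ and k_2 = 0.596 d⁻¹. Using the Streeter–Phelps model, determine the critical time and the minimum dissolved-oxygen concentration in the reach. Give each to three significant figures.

t_c ≈ 1.88 d; minimum DO ≈ 7.22 mg/L

Mixed DO = (7.58×8.40 + 1.09×2.75)/(7.58+1.09) = 66.67/8.670 = 7.690 mg/L.
Mixed L₀ = (7.58×3.14 + 1.09×133)/(8.670) = 168.8/8.670 = 19.47 mg/L.
Initial deficit D₀ = C_s − DO₀ = 9.97 − 7.690 = 2.280 mg/L.
t_c = (1/0.4940) ln[(0.596/0.102)(1 − 2.280×0.4940/(0.102×19.47))] = 2.024 × ln(2.528) = 1.877 d.
D_c = (0.102/0.596) × 19.47 × e^(−0.102×1.877) = 0.1711 × 19.47 × 0.8257 = 2.751 mg/L.
Minimum DO = 9.97 − 2.751 = 7.219 mg/L.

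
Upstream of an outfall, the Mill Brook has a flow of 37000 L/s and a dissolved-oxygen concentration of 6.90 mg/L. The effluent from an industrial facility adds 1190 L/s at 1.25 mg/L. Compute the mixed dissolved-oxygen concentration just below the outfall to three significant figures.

6.72 mg/L

Flow-weighted mixing: C = (Q_r C_r + Q_w C_w)/(Q_r + Q_w)
= (37000×6.90 + 1190×1.25)/(37000 + 1190) = 256800/38190 = 6.724 mg/L.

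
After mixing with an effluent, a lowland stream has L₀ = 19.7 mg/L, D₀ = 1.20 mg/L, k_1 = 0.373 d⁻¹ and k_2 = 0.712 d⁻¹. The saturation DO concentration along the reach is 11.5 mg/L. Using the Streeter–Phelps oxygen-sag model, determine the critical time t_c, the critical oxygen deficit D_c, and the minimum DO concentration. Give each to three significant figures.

t_c ≈ 1.74 d; D_c ≈ 5.39 mg/L; min DO ≈ 6.11 mg/L

At the critical point dD/dt = 0, so k_1 L₀ e^(−k_1 t) = k_2 D. Substituting D(t) from the Streeter–Phelps equation and solving for t gives
t_c = ln[(k_2/k_1)(1 − D₀(k_2−k_1)/(k_1 L₀))] / (k_2−k_1).
Here k_2−k_1 = 0.3390 d⁻¹ and 1 − D₀(k_2−k_1)/(k_1 L₀) = 1 − 1.20×0.3390/(0.373×19.7) = 0.9446, so
t_c = ln(1.909 × 0.9446) / 0.3390 = 0.5895 / 0.3390 = 1.739 d.
L(t_c) = L₀ e^(−k_1 t_c) = 19.7 × 0.5227 = 10.30 mg/L, and at the critical point k_2 D_c = k_1 L, so D_c = (0.373/0.712) × 10.30 = 5.395 mg/L.
Minimum DO = C_s − D_c = 11.5 − 5.395 = 6.105 mg/L.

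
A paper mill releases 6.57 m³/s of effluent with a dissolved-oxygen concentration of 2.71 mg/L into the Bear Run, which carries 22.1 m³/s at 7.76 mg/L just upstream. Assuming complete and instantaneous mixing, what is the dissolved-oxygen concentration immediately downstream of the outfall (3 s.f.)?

6.60 mg/L

Flow-weighted mixing: C = (Q_r C_r + Q_w C_w)/(Q_r + Q_w)
= (22.1×7.76 + 6.57×2.71)/(22.1 + 6.57) = 189.3/28.67 = 6.603 mg/L.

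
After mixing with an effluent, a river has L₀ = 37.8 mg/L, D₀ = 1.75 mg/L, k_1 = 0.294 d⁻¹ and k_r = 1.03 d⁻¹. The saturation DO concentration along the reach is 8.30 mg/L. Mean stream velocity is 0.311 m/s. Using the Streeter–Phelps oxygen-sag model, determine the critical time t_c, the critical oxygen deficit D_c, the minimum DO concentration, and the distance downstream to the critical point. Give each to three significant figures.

t_c ≈ 1.54 d; D_c ≈ 6.87 mg/L; min DO ≈ 1.43 mg/L; x_c ≈ 41.3 km

t_c = [1/(k_r−k_1)] ln[(k_r/k_1)(1 − D₀(k_r−k_1)/(k_1 L₀))]
= [1/(1.03−0.294)] ln[(1.03/0.294)(1 − 1.75×0.7360/(0.294×37.8))]
= (1/0.7360) ln[3.503 × 0.8841] = 1.359 × ln(3.097) = 1.359 × 1.131 = 1.536 d.
L(t_c) = L₀ e^(−k_1 t_c) = 37.8 × 0.6366 = 24.06 mg/L, and at the critical point k_r D_c = k_1 L, so D_c = (0.294/1.03) × 24.06 = 6.869 mg/L.
Minimum DO = C_s − D_c = 8.30 − 6.869 = 1.431 mg/L.
x_c = v t_c = 0.311 m/s × 1.536 d × 86400 s/d = 41270 m ≈ 41.3 km.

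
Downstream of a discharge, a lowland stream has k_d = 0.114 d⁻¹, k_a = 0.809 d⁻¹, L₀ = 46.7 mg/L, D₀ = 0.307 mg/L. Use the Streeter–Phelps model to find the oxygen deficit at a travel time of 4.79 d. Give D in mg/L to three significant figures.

k_d L₀/(k_a−k_d) = 0.114×46.7/(0.809−0.114) = 5.324/0.6950 = 7.660 mg/L.
e^(−k_d t) = e^(−0.114×4.790) = 0.5792; e^(−k_a t) = e^(−0.809×4.790) = 0.02075.
D = 7.660 × (0.5792 − 0.02075) + 0.307 × 0.02075 = 4.278 + 0.006371 = 4.284 mg/L.

D ≈ 4.28 mg/L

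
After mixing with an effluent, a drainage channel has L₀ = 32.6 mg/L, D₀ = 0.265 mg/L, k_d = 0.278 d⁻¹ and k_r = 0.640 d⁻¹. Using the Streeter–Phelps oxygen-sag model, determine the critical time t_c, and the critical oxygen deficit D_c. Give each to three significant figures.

t_c ≈ 2.27 d; D_c ≈ 7.53 mg/L

t_c = [1/(k_r−k_d)] ln[(k_r/k_d)(1 − D₀(k_r−k_d)/(k_d L₀))]
= [1/(0.640−0.278)] ln[(0.640/0.278)(1 − 0.265×0.3620/(0.278×32.6))]
= (1/0.3620) ln[2.302 × 0.9894] = 2.762 × ln(2.278) = 2.762 × 0.8232 = 2.274 d.
D_c = (k_d/k_r) L₀ e^(−k_d t_c) = (0.278/0.640) × 32.6 × e^(−0.278×2.274) = 0.4344 × 32.6 × 0.5314 = 7.525 mg/L.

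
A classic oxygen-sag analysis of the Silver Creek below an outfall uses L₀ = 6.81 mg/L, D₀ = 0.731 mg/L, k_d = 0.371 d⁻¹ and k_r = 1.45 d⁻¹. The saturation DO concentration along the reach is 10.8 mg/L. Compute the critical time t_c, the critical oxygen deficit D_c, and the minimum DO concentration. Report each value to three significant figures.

With k_r/k_d = 3.908 and 1 − D₀(k_r−k_d)/(k_d L₀) = 0.6878,
t_c = ln(3.908 × 0.6878) / (1.45 − 0.371) = ln(2.688) / 1.079 = 0.9889/1.079 = 0.9165 d.
D_c = (k_d/k_r) L₀ e^(−k_d t_c) = (0.371/1.45) × 6.81 × e^(−0.371×0.9165) = 0.2559 × 6.81 × 0.7118 = 1.240 mg/L.
Minimum DO = C_s − D_c = 10.8 − 1.240 = 9.560 mg/L.

t_c ≈ 0.916 d; D_c ≈ 1.24 mg/L; min DO ≈ 9.56 mg/L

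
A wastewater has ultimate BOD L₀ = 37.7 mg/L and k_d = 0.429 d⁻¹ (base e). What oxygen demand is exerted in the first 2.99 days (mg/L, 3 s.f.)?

y_t = L₀(1 − e^(−k_d t)) = 37.7 × (1 − e^(−0.429×2.99))
= 37.7 × (1 − 0.2773) = 37.7 × 0.7227 = 27.25 mg/L.

y ≈ 27.2 mg/L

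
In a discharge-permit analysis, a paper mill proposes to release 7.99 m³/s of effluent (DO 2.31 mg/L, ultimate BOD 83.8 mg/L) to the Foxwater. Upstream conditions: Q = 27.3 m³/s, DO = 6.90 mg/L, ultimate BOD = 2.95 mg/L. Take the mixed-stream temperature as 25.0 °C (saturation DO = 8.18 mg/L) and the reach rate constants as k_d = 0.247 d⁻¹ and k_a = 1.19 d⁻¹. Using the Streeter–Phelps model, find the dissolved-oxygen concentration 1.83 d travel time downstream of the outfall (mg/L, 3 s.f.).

Mixed DO = (27.3×6.90 + 7.99×2.31)/(27.3+7.99) = 206.8/35.29 = 5.861 mg/L.
Mixed L₀ = (27.3×2.95 + 7.99×83.8)/(35.29) = 750.1/35.29 = 21.26 mg/L.
Initial deficit D₀ = C_s − DO₀ = 8.18 − 5.861 = 2.319 mg/L.
D(1.83) = [0.247×21.26/(1.19−0.247)](e^(−0.247×1.83) − e^(−1.19×1.83)) + 2.319 e^(−1.19×1.83)
= 5.567 × (0.6363 − 0.1133) + 2.319 × 0.1133 = 3.175 mg/L.
DO = 8.18 − 3.175 = 5.005 mg/L.

DO ≈ 5.01 mg/L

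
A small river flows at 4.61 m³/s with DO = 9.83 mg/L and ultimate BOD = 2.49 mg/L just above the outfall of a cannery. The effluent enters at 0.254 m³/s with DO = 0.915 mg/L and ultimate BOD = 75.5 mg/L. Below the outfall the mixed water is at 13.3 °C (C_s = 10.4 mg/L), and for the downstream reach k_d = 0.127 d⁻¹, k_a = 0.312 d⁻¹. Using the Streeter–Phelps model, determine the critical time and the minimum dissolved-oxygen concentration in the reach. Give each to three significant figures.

Mixed DO = (4.61×9.83 + 0.254×0.915)/(4.61+0.254) = 45.55/4.864 = 9.364 mg/L.
Mixed L₀ = (4.61×2.49 + 0.254×75.5)/(4.864) = 30.66/4.864 = 6.303 mg/L.
Initial deficit D₀ = C_s − DO₀ = 10.4 − 9.364 = 1.036 mg/L.
t_c = (1/0.1850) ln[(0.312/0.127)(1 − 1.036×0.1850/(0.127×6.303))] = 5.405 × ln(1.869) = 3.380 d.
D_c = (0.127/0.312) × 6.303 × e^(−0.127×3.380) = 0.4071 × 6.303 × 0.6510 = 1.670 mg/L.
Minimum DO = 10.4 − 1.670 = 8.730 mg/L.

t_c ≈ 3.38 d; minimum DO ≈ 8.73 mg/L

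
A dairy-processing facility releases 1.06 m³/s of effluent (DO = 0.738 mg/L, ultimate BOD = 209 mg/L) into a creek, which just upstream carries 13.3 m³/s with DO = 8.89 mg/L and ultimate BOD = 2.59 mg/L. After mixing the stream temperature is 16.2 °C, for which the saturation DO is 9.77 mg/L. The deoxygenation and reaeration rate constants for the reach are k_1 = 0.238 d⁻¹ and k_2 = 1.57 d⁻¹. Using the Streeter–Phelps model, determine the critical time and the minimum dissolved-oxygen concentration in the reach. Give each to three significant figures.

Mixed DO = (13.3×8.89 + 1.06×0.738)/(13.3+1.06) = 119.0/14.36 = 8.288 mg/L.
Mixed L₀ = (13.3×2.59 + 1.06×209)/(14.36) = 256.0/14.36 = 17.83 mg/L.
Initial deficit D₀ = C_s − DO₀ = 9.77 − 8.288 = 1.482 mg/L.
t_c = (1/1.332) ln[(1.57/0.238)(1 − 1.482×1.332/(0.238×17.83))] = 0.7508 × ln(3.528) = 0.9465 d.
D_c = (0.238/1.57) × 17.83 × e^(−0.238×0.9465) = 0.1516 × 17.83 × 0.7983 = 2.157 mg/L.
Minimum DO = 9.77 − 2.157 = 7.613 mg/L.

t_c ≈ 0.946 d; minimum DO ≈ 7.61 mg/L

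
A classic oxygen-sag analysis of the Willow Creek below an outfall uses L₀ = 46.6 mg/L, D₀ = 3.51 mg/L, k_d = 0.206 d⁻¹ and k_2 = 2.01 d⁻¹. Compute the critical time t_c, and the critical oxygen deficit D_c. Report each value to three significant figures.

t_c ≈ 0.665 d; D_c ≈ 4.16 mg/L

t_c = [1/(k_2−k_d)] ln[(k_2/k_d)(1 − D₀(k_2−k_d)/(k_d L₀))]
= [1/(2.01−0.206)] ln[(2.01/0.206)(1 − 3.51×1.804/(0.206×46.6))]
= (1/1.804) ln[9.757 × 0.3404] = 0.5543 × ln(3.321) = 0.5543 × 1.200 = 0.6654 d.
L(t_c) = L₀ e^(−k_d t_c) = 46.6 × 0.8719 = 40.63 mg/L, and at the critical point k_2 D_c = k_d L, so D_c = (0.206/2.01) × 40.63 = 4.164 mg/L.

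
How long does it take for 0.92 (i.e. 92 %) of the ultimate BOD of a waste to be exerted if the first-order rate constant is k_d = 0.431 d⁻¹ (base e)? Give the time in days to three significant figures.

y/L₀ = 1 − e^(−k_d t) = 0.92 ⇒ e^(−k_d t) = 0.0800
t = −ln(0.0800) / 0.431 = 2.526 / 0.431 = 5.860 d.

t ≈ 5.86 d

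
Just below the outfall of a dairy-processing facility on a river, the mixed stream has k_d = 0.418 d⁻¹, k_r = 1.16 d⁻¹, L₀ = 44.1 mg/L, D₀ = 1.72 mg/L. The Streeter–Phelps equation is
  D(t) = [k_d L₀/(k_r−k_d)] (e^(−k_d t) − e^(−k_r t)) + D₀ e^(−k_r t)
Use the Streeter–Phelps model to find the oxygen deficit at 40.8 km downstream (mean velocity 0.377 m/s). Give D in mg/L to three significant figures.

D ≈ 9.31 mg/L

Travel time t = x/v = 40.8 km / (0.377 m/s) = 40800 m / 0.377 m/s = 108200 s = 1.253 d.
k_d L₀/(k_r−k_d) = 0.418×44.1/(1.16−0.418) = 18.43/0.7420 = 24.84 mg/L.
e^(−k_d t) = e^(−0.418×1.253) = 0.5924; e^(−k_r t) = e^(−1.16×1.253) = 0.2339.
D = 24.84 × (0.5924 − 0.2339) + 1.72 × 0.2339 = 8.907 + 0.4023 = 9.309 mg/L.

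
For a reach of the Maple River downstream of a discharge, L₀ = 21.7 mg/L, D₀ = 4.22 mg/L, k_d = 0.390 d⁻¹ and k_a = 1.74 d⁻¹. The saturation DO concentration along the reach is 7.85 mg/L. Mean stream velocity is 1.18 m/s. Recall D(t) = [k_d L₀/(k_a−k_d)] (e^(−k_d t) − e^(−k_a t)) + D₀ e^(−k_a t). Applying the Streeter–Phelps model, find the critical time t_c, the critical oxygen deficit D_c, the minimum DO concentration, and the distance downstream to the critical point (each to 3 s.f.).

t_c = [1/(k_a−k_d)] ln[(k_a/k_d)(1 − D₀(k_a−k_d)/(k_d L₀))]
= [1/(1.74−0.390)] ln[(1.74/0.390)(1 − 4.22×1.350/(0.390×21.7))]
= (1/1.350) ln[4.462 × 0.3268] = 0.7407 × ln(1.458) = 0.7407 × 0.3772 = 0.2794 d.
D_c = (k_d/k_a) L₀ e^(−k_d t_c) = (0.390/1.74) × 21.7 × e^(−0.390×0.2794) = 0.2241 × 21.7 × 0.8968 = 4.362 mg/L.
Minimum DO = C_s − D_c = 7.85 − 4.362 = 3.488 mg/L.
x_c = v t_c = 1.18 m/s × 0.2794 d × 86400 s/d = 28490 m ≈ 28.5 km.

t_c ≈ 0.279 d; D_c ≈ 4.36 mg/L; min DO ≈ 3.49 mg/L; x_c ≈ 28.5 km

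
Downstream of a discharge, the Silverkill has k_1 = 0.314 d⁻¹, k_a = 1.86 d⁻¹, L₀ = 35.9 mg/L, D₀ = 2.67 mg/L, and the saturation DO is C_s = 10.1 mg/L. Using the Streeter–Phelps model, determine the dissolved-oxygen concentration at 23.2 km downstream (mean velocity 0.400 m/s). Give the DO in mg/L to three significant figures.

Travel time t = x/v = 23.2 km / (0.400 m/s) = 23200 m / 0.400 m/s = 58000 s = 0.6713 d.
k_1 L₀/(k_a−k_1) = 0.314×35.9/(1.86−0.314) = 11.27/1.546 = 7.291 mg/L.
e^(−k_1 t) = e^(−0.314×0.6713) = 0.8099; e^(−k_a t) = e^(−1.86×0.6713) = 0.2869.
D = 7.291 × (0.8099 − 0.2869) + 2.67 × 0.2869 = 3.814 + 0.7660 = 4.580 mg/L.
DO = C_s − D = 10.1 − 4.580 = 5.520 mg/L.

DO ≈ 5.52 mg/L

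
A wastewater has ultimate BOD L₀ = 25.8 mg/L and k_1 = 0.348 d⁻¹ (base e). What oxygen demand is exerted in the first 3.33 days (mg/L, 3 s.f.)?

y_t = L₀(1 − e^(−k_1 t)) = 25.8 × (1 − e^(−0.348×3.33))
= 25.8 × (1 − 0.3139) = 25.8 × 0.6861 = 17.70 mg/L.

y ≈ 17.7 mg/L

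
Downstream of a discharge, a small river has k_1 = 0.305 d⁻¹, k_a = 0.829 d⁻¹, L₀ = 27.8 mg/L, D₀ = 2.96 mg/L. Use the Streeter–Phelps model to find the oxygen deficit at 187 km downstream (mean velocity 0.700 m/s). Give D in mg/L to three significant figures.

Travel time t = x/v = 187 km / (0.700 m/s) = 187000 m / 0.700 m/s = 267100 s = 3.092 d.
k_1 L₀/(k_a−k_1) = 0.305×27.8/(0.829−0.305) = 8.479/0.5240 = 16.18 mg/L.
e^(−k_1 t) = e^(−0.305×3.092) = 0.3894; e^(−k_a t) = e^(−0.829×3.092) = 0.07706.
D = 16.18 × (0.3894 − 0.07706) + 2.96 × 0.07706 = 5.055 + 0.2281 = 5.283 mg/L.

D ≈ 5.28 mg/L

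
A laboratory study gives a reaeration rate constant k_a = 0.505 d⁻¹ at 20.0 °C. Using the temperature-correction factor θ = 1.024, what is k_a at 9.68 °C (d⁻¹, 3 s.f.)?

k_a(T₂) = k_a(T₁) · θ^(T₂−T₁) = 0.505 × 1.024^(9.68−20.0)
= 0.505 × 1.024^-10.3 = 0.505 × 0.7829 = 0.3954 d⁻¹.

k_a ≈ 0.395 d⁻¹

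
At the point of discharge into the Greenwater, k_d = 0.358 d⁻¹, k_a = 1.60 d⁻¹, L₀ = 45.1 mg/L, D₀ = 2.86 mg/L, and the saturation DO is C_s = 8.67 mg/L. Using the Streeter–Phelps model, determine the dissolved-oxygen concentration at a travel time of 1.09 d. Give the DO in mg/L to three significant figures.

DO ≈ 1.64 mg/L

k_d L₀/(k_a−k_d) = 0.358×45.1/(1.60−0.358) = 16.15/1.242 = 13.00 mg/L.
e^(−k_d t) = e^(−0.358×1.090) = 0.6769; e^(−k_a t) = e^(−1.60×1.090) = 0.1748.
D = 13.00 × (0.6769 − 0.1748) + 2.86 × 0.1748 = 6.527 + 0.5000 = 7.027 mg/L.
DO = C_s − D = 8.67 − 7.027 = 1.643 mg/L.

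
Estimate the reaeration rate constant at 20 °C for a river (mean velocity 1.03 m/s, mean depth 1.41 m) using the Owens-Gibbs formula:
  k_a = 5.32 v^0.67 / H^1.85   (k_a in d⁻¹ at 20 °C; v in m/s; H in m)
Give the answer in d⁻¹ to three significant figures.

k_a ≈ 2.87 d⁻¹

k_a = 5.32 × 1.03^0.67 / 1.41^1.85 = 5.32 × 1.020 / 1.888 = 2.874 d⁻¹.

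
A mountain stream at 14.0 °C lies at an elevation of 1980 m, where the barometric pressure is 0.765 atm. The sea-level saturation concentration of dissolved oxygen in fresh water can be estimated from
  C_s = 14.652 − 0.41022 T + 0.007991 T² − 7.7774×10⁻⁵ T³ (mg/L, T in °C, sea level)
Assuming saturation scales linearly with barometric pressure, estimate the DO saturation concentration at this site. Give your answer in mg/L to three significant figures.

C_s ≈ 7.85 mg/L

At sea level: C_s = 14.652 − 0.41022×14.0 + 0.007991×14.0² − 7.7774×10⁻⁵×14.0³ = 10.26 mg/L.
Pressure correction: C_s' = 10.26 × 0.765 = 7.850 mg/L.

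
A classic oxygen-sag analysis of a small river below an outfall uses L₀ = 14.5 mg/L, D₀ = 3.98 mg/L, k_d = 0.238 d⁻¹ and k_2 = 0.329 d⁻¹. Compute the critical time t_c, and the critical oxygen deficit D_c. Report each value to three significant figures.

At the critical point dD/dt = 0, so k_d L₀ e^(−k_d t) = k_2 D. Substituting D(t) from the Streeter–Phelps equation and solving for t gives
t_c = ln[(k_2/k_d)(1 − D₀(k_2−k_d)/(k_d L₀))] / (k_2−k_d).
Here k_2−k_d = 0.09100 d⁻¹ and 1 − D₀(k_2−k_d)/(k_d L₀) = 1 − 3.98×0.09100/(0.238×14.5) = 0.8951, so
t_c = ln(1.382 × 0.8951) / 0.09100 = 0.2129 / 0.09100 = 2.340 d.
L(t_c) = L₀ e^(−k_d t_c) = 14.5 × 0.5730 = 8.309 mg/L, and at the critical point k_2 D_c = k_d L, so D_c = (0.238/0.329) × 8.309 = 6.011 mg/L.

t_c ≈ 2.34 d; D_c ≈ 6.01 mg/L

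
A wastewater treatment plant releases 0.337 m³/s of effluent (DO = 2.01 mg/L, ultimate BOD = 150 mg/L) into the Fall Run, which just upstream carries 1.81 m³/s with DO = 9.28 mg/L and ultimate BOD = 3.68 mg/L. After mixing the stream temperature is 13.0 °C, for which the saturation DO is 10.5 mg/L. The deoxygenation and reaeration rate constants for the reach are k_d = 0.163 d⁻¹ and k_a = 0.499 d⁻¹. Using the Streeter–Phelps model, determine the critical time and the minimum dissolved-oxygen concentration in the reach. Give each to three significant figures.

Mixed DO = (1.81×9.28 + 0.337×2.01)/(1.81+0.337) = 17.47/2.147 = 8.139 mg/L.
Mixed L₀ = (1.81×3.68 + 0.337×150)/(2.147) = 57.21/2.147 = 26.65 mg/L.
Initial deficit D₀ = C_s − DO₀ = 10.5 − 8.139 = 2.361 mg/L.
t_c = (1/0.3360) ln[(0.499/0.163)(1 − 2.361×0.3360/(0.163×26.65))] = 2.976 × ln(2.502) = 2.730 d.
D_c = (0.163/0.499) × 26.65 × e^(−0.163×2.730) = 0.3267 × 26.65 × 0.6409 = 5.578 mg/L.
Minimum DO = 10.5 − 5.578 = 4.922 mg/L.

t_c ≈ 2.73 d; minimum DO ≈ 4.92 mg/L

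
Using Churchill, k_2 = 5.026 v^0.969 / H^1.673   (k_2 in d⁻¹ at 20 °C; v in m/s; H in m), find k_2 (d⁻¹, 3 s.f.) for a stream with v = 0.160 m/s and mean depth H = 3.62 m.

k_2 ≈ 0.0989 d⁻¹

k_2 = 5.026 × 0.160^0.969 / 3.62^1.673 = 5.026 × 0.1694 / 8.604 = 0.09892 d⁻¹.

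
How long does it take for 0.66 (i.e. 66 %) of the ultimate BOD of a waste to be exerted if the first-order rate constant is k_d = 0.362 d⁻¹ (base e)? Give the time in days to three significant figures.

t ≈ 2.98 d

y/L₀ = 1 − e^(−k_d t) = 0.66 ⇒ e^(−k_d t) = 0.340
t = −ln(0.340) / 0.362 = 1.079 / 0.362 = 2.980 d.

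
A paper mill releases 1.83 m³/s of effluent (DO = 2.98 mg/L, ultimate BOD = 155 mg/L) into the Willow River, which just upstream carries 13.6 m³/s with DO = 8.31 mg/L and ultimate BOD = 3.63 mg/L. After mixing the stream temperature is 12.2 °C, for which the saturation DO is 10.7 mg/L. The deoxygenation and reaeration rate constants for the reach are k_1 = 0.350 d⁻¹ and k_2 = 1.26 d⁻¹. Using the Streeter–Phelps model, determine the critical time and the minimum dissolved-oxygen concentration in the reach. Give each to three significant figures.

Mixed DO = (13.6×8.31 + 1.83×2.98)/(13.6+1.83) = 118.5/15.43 = 7.678 mg/L.
Mixed L₀ = (13.6×3.63 + 1.83×155)/(15.43) = 333.0/15.43 = 21.58 mg/L.
Initial deficit D₀ = C_s − DO₀ = 10.7 − 7.678 = 3.022 mg/L.
t_c = (1/0.9100) ln[(1.26/0.350)(1 − 3.022×0.9100/(0.350×21.58))] = 1.099 × ln(2.289) = 0.9102 d.
D_c = (0.350/1.26) × 21.58 × e^(−0.350×0.9102) = 0.2778 × 21.58 × 0.7272 = 4.360 mg/L.
Minimum DO = 10.7 − 4.360 = 6.340 mg/L.

t_c ≈ 0.910 d; minimum DO ≈ 6.34 mg/L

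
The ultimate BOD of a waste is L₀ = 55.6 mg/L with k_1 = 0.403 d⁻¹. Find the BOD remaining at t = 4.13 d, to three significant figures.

L ≈ 10.5 mg/L

L_t = L₀ e^(−k_1 t) = 55.6 × e^(−0.403×4.13) = 55.6 × 0.1893 = 10.53 mg/L.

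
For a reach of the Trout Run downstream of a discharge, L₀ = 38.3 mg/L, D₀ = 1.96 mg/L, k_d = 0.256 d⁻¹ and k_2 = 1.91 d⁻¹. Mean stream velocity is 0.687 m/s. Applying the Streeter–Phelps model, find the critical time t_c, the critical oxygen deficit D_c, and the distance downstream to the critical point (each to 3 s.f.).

t_c ≈ 0.972 d; D_c ≈ 4.00 mg/L; x_c ≈ 57.7 km

At the critical point dD/dt = 0, so k_d L₀ e^(−k_d t) = k_2 D. Substituting D(t) from the Streeter–Phelps equation and solving for t gives
t_c = ln[(k_2/k_d)(1 − D₀(k_2−k_d)/(k_d L₀))] / (k_2−k_d).
Here k_2−k_d = 1.654 d⁻¹ and 1 − D₀(k_2−k_d)/(k_d L₀) = 1 − 1.96×1.654/(0.256×38.3) = 0.6694, so
t_c = ln(7.461 × 0.6694) / 1.654 = 1.608 / 1.654 = 0.9723 d.
L(t_c) = L₀ e^(−k_d t_c) = 38.3 × 0.7796 = 29.86 mg/L, and at the critical point k_2 D_c = k_d L, so D_c = (0.256/1.91) × 29.86 = 4.002 mg/L.
x_c = v t_c = 0.687 m/s × 0.9723 d × 86400 s/d = 57720 m ≈ 57.7 km.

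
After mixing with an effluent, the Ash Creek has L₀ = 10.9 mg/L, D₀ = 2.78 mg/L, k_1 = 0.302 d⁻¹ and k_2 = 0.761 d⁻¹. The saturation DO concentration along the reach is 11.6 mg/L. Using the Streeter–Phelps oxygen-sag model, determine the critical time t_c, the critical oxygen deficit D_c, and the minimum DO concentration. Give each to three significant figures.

t_c ≈ 0.945 d; D_c ≈ 3.25 mg/L; min DO ≈ 8.35 mg/L

At the critical point dD/dt = 0, so k_1 L₀ e^(−k_1 t) = k_2 D. Substituting D(t) from the Streeter–Phelps equation and solving for t gives
t_c = ln[(k_2/k_1)(1 − D₀(k_2−k_1)/(k_1 L₀))] / (k_2−k_1).
Here k_2−k_1 = 0.4590 d⁻¹ and 1 − D₀(k_2−k_1)/(k_1 L₀) = 1 − 2.78×0.4590/(0.302×10.9) = 0.6124, so
t_c = ln(2.520 × 0.6124) / 0.4590 = 0.4338 / 0.4590 = 0.9451 d.
L(t_c) = L₀ e^(−k_1 t_c) = 10.9 × 0.7517 = 8.194 mg/L, and at the critical point k_2 D_c = k_1 L, so D_c = (0.302/0.761) × 8.194 = 3.252 mg/L.
Minimum DO = C_s − D_c = 11.6 − 3.252 = 8.348 mg/L.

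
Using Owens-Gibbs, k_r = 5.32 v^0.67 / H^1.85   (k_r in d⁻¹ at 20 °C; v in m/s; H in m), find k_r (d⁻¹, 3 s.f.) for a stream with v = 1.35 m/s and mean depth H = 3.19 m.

k_r = 5.32 × 1.35^0.67 / 3.19^1.85 = 5.32 × 1.223 / 8.551 = 0.7607 d⁻¹.

k_r ≈ 0.761 d⁻¹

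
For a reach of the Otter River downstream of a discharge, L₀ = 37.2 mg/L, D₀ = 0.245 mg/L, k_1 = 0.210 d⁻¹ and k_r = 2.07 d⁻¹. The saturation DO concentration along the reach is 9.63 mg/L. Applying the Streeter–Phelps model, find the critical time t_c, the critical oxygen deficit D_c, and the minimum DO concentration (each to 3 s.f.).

With k_r/k_1 = 9.857 and 1 − D₀(k_r−k_1)/(k_1 L₀) = 0.9417,
t_c = ln(9.857 × 0.9417) / (2.07 − 0.210) = ln(9.282) / 1.860 = 2.228/1.860 = 1.198 d.
D_c = (k_1/k_r) L₀ e^(−k_1 t_c) = (0.210/2.07) × 37.2 × e^(−0.210×1.198) = 0.1014 × 37.2 × 0.7776 = 2.935 mg/L.
Minimum DO = C_s − D_c = 9.63 − 2.935 = 6.695 mg/L.

t_c ≈ 1.20 d; D_c ≈ 2.93 mg/L; min DO ≈ 6.70 mg/L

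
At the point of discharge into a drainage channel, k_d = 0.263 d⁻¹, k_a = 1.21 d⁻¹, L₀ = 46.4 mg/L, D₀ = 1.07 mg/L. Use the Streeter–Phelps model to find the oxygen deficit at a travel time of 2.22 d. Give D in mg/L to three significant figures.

D ≈ 6.38 mg/L

k_d L₀/(k_a−k_d) = 0.263×46.4/(1.21−0.263) = 12.20/0.9470 = 12.89 mg/L.
e^(−k_d t) = e^(−0.263×2.220) = 0.5577; e^(−k_a t) = e^(−1.21×2.220) = 0.06814.
D = 12.89 × (0.5577 − 0.06814) + 1.07 × 0.06814 = 6.309 + 0.07291 = 6.382 mg/L.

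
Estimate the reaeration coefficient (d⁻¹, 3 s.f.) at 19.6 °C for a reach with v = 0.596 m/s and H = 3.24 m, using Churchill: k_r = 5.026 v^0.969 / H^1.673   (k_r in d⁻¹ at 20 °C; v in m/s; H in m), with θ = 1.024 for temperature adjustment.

k_r(20) = 5.026 × 0.596^0.969 / 3.24^1.673 = 5.026 × 0.6056 / 7.147 = 0.4259 d⁻¹.
k_r(19.6) = 0.4259 × 1.024^(19.6−20) = 0.4259 × 0.9906 = 0.4219 d⁻¹.

k_r ≈ 0.422 d⁻¹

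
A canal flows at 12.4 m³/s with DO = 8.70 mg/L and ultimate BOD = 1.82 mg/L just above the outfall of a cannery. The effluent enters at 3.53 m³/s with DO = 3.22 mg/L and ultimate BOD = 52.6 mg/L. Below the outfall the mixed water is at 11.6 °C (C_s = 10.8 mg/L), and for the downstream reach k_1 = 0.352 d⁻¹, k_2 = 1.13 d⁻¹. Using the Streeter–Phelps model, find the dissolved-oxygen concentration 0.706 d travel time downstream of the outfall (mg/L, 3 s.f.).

DO ≈ 7.36 mg/L

Mixed DO = (12.4×8.70 + 3.53×3.22)/(12.4+3.53) = 119.2/15.93 = 7.486 mg/L.
Mixed L₀ = (12.4×1.82 + 3.53×52.6)/(15.93) = 208.2/15.93 = 13.07 mg/L.
Initial deficit D₀ = C_s − DO₀ = 10.8 − 7.486 = 3.314 mg/L.
D(0.706) = [0.352×13.07/(1.13−0.352)](e^(−0.352×0.706) − e^(−1.13×0.706)) + 3.314 e^(−1.13×0.706)
= 5.915 × (0.7800 − 0.4503) + 3.314 × 0.4503 = 3.442 mg/L.
DO = 10.8 − 3.442 = 7.358 mg/L.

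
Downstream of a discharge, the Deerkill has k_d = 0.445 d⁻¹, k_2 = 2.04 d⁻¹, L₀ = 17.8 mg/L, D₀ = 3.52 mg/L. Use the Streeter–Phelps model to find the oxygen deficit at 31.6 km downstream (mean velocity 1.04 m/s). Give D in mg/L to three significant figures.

D ≈ 3.54 mg/L

Travel time t = x/v = 31.6 km / (1.04 m/s) = 31600 m / 1.04 m/s = 30380 s = 0.3517 d.
k_d L₀/(k_2−k_d) = 0.445×17.8/(2.04−0.445) = 7.921/1.595 = 4.966 mg/L.
e^(−k_d t) = e^(−0.445×0.3517) = 0.8551; e^(−k_2 t) = e^(−2.04×0.3517) = 0.4880.
D = 4.966 × (0.8551 − 0.4880) + 3.52 × 0.4880 = 1.823 + 1.718 = 3.541 mg/L.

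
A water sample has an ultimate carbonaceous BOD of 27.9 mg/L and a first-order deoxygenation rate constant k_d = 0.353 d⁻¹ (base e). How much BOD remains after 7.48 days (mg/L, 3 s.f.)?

L ≈ 1.99 mg/L

L_t = L₀ e^(−k_d t) = 27.9 × e^(−0.353×7.48) = 27.9 × 0.07133 = 1.990 mg/L.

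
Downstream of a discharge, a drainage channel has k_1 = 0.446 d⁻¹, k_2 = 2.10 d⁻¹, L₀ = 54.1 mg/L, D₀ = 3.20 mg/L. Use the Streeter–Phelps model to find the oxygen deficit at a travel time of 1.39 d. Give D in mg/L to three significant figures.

D ≈ 7.23 mg/L

k_1 L₀/(k_2−k_1) = 0.446×54.1/(2.10−0.446) = 24.13/1.654 = 14.59 mg/L.
e^(−k_1 t) = e^(−0.446×1.390) = 0.5380; e^(−k_2 t) = e^(−2.10×1.390) = 0.05399.
D = 14.59 × (0.5380 − 0.05399) + 3.20 × 0.05399 = 7.060 + 0.1728 = 7.233 mg/L.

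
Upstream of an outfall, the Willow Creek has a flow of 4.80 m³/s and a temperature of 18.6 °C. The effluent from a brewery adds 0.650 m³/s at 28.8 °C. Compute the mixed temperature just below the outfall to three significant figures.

19.8 °C

Flow-weighted mixing: C = (Q_r C_r + Q_w C_w)/(Q_r + Q_w)
= (4.80×18.6 + 0.650×28.8)/(4.80 + 0.650) = 108.0/5.450 = 19.82 °C.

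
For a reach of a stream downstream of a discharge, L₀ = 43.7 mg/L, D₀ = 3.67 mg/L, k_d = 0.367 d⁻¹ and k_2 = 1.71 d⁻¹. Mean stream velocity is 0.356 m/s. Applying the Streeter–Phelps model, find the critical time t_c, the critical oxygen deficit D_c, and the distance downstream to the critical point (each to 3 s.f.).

t_c = [1/(k_2−k_d)] ln[(k_2/k_d)(1 − D₀(k_2−k_d)/(k_d L₀))]
= [1/(1.71−0.367)] ln[(1.71/0.367)(1 − 3.67×1.343/(0.367×43.7))]
= (1/1.343) ln[4.659 × 0.6927] = 0.7446 × ln(3.227) = 0.7446 × 1.172 = 0.8724 d.
D_c = (k_d/k_2) L₀ e^(−k_d t_c) = (0.367/1.71) × 43.7 × e^(−0.367×0.8724) = 0.2146 × 43.7 × 0.7260 = 6.809 mg/L.
x_c = v t_c = 0.356 m/s × 0.8724 d × 86400 s/d = 26840 m ≈ 26.8 km.

t_c ≈ 0.872 d; D_c ≈ 6.81 mg/L; x_c ≈ 26.8 km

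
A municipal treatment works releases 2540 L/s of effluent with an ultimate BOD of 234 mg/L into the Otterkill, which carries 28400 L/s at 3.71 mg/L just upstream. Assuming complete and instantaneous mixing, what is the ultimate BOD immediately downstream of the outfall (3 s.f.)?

Flow-weighted mixing: C = (Q_r C_r + Q_w C_w)/(Q_r + Q_w)
= (28400×3.71 + 2540×234)/(28400 + 2540) = 699700/30940 = 22.62 mg/L.

22.6 mg/L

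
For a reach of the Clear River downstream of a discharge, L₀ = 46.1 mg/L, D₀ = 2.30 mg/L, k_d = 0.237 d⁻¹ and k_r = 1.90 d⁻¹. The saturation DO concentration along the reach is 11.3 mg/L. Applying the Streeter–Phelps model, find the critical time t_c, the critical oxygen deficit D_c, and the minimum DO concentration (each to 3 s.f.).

t_c ≈ 0.993 d; D_c ≈ 4.54 mg/L; min DO ≈ 6.76 mg/L

With k_r/k_d = 8.017 and 1 − D₀(k_r−k_d)/(k_d L₀) = 0.6499,
t_c = ln(8.017 × 0.6499) / (1.90 − 0.237) = ln(5.210) / 1.663 = 1.651/1.663 = 0.9926 d.
D_c = (k_d/k_r) L₀ e^(−k_d t_c) = (0.237/1.90) × 46.1 × e^(−0.237×0.9926) = 0.1247 × 46.1 × 0.7904 = 4.545 mg/L.
Minimum DO = C_s − D_c = 11.3 − 4.545 = 6.755 mg/L.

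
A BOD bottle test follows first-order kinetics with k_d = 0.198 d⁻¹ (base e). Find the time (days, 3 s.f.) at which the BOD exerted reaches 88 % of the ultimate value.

t ≈ 10.7 d

y/L₀ = 1 − e^(−k_d t) = 0.88 ⇒ e^(−k_d t) = 0.120
t = −ln(0.120) / 0.198 = 2.120 / 0.198 = 10.71 d.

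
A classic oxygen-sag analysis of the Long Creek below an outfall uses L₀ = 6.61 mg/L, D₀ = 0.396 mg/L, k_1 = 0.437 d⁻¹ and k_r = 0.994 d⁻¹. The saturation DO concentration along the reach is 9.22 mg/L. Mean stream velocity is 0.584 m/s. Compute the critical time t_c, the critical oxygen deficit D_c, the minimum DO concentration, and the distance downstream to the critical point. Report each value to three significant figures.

t_c ≈ 1.33 d; D_c ≈ 1.62 mg/L; min DO ≈ 7.60 mg/L; x_c ≈ 67.2 km

With k_r/k_1 = 2.275 and 1 − D₀(k_r−k_1)/(k_1 L₀) = 0.9236,
t_c = ln(2.275 × 0.9236) / (0.994 − 0.437) = ln(2.101) / 0.5570 = 0.7424/0.5570 = 1.333 d.
D_c = (k_1/k_r) L₀ e^(−k_1 t_c) = (0.437/0.994) × 6.61 × e^(−0.437×1.333) = 0.4396 × 6.61 × 0.5585 = 1.623 mg/L.
Minimum DO = C_s − D_c = 9.22 − 1.623 = 7.597 mg/L.
x_c = v t_c = 0.584 m/s × 1.333 d × 86400 s/d = 67250 m ≈ 67.2 km.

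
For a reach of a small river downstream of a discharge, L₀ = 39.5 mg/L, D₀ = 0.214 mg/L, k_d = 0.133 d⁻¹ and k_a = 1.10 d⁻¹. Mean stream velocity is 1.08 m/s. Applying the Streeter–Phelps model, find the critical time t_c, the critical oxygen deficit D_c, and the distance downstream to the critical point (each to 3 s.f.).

With k_a/k_d = 8.271 and 1 − D₀(k_a−k_d)/(k_d L₀) = 0.9606,
t_c = ln(8.271 × 0.9606) / (1.10 − 0.133) = ln(7.945) / 0.9670 = 2.073/0.9670 = 2.143 d.
D_c = (k_d/k_a) L₀ e^(−k_d t_c) = (0.133/1.10) × 39.5 × e^(−0.133×2.143) = 0.1209 × 39.5 × 0.7520 = 3.591 mg/L.
x_c = v t_c = 1.08 m/s × 2.143 d × 86400 s/d = 200000 m ≈ 200 km.

t_c ≈ 2.14 d; D_c ≈ 3.59 mg/L; x_c ≈ 200 km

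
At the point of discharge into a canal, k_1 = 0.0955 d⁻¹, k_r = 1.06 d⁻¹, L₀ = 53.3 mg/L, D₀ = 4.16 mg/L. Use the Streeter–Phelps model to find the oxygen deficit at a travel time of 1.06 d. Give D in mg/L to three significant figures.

D ≈ 4.41 mg/L

k_1 L₀/(k_r−k_1) = 0.0955×53.3/(1.06−0.0955) = 5.090/0.9645 = 5.278 mg/L.
e^(−k_1 t) = e^(−0.0955×1.060) = 0.9037; e^(−k_r t) = e^(−1.06×1.060) = 0.3251.
D = 5.278 × (0.9037 − 0.3251) + 4.16 × 0.3251 = 3.054 + 1.352 = 4.406 mg/L.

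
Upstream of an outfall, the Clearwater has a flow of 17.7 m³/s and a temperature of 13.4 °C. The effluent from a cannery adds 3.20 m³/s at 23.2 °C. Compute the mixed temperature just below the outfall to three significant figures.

14.9 °C

Flow-weighted mixing: C = (Q_r C_r + Q_w C_w)/(Q_r + Q_w)
= (17.7×13.4 + 3.20×23.2)/(17.7 + 3.20) = 311.4/20.90 = 14.90 °C.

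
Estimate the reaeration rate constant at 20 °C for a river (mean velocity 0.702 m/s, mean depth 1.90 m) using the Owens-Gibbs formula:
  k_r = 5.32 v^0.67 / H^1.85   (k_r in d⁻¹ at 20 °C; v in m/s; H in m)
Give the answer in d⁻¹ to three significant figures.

k_r ≈ 1.28 d⁻¹

k_r = 5.32 × 0.702^0.67 / 1.90^1.85 = 5.32 × 0.7889 / 3.279 = 1.280 d⁻¹.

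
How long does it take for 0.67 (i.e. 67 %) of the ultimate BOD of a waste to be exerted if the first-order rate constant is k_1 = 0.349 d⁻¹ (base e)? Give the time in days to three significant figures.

t ≈ 3.18 d

y/L₀ = 1 − e^(−k_1 t) = 0.67 ⇒ e^(−k_1 t) = 0.330
t = −ln(0.330) / 0.349 = 1.109 / 0.349 = 3.177 d.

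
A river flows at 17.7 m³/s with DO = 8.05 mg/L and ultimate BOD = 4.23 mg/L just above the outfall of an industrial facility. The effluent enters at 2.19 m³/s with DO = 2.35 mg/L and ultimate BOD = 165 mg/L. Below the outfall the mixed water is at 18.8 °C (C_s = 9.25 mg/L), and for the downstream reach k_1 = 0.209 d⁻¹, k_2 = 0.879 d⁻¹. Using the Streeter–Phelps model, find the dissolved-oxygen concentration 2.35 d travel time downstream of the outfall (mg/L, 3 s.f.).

Mixed DO = (17.7×8.05 + 2.19×2.35)/(17.7+2.19) = 147.6/19.89 = 7.422 mg/L.
Mixed L₀ = (17.7×4.23 + 2.19×165)/(19.89) = 436.2/19.89 = 21.93 mg/L.
Initial deficit D₀ = C_s − DO₀ = 9.25 − 7.422 = 1.828 mg/L.
D(2.35) = [0.209×21.93/(0.879−0.209)](e^(−0.209×2.35) − e^(−0.879×2.35)) + 1.828 e^(−0.879×2.35)
= 6.841 × (0.6119 − 0.1267) + 1.828 × 0.1267 = 3.551 mg/L.
DO = 9.25 − 3.551 = 5.699 mg/L.

DO ≈ 5.70 mg/L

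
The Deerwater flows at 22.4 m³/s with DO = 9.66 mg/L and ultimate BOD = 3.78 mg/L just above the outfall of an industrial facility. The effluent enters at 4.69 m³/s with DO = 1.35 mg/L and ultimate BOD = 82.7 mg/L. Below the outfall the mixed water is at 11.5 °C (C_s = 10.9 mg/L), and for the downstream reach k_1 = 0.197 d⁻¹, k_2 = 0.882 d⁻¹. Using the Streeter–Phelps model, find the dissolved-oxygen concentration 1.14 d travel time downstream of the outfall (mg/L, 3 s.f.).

Mixed DO = (22.4×9.66 + 4.69×1.35)/(22.4+4.69) = 222.7/27.09 = 8.221 mg/L.
Mixed L₀ = (22.4×3.78 + 4.69×82.7)/(27.09) = 472.5/27.09 = 17.44 mg/L.
Initial deficit D₀ = C_s − DO₀ = 10.9 − 8.221 = 2.679 mg/L.
D(1.14) = [0.197×17.44/(0.882−0.197)](e^(−0.197×1.14) − e^(−0.882×1.14)) + 2.679 e^(−0.882×1.14)
= 5.016 × (0.7989 − 0.3659) + 2.679 × 0.3659 = 3.152 mg/L.
DO = 10.9 − 3.152 = 7.748 mg/L.

DO ≈ 7.75 mg/L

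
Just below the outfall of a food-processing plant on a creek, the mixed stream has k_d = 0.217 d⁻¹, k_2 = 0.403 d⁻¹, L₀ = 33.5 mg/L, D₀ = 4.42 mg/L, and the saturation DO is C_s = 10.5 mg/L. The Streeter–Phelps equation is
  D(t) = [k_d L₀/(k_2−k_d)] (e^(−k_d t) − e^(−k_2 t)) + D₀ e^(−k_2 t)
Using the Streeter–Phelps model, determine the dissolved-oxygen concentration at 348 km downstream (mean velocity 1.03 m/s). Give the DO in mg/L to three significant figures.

DO ≈ 0.940 mg/L

Travel time t = x/v = 348 km / (1.03 m/s) = 348000 m / 1.03 m/s = 337900 s = 3.910 d.
k_d L₀/(k_2−k_d) = 0.217×33.5/(0.403−0.217) = 7.269/0.1860 = 39.08 mg/L.
e^(−k_d t) = e^(−0.217×3.910) = 0.4280; e^(−k_2 t) = e^(−0.403×3.910) = 0.2068.
D = 39.08 × (0.4280 − 0.2068) + 4.42 × 0.2068 = 8.646 + 0.9141 = 9.560 mg/L.
DO = C_s − D = 10.5 − 9.560 = 0.9403 mg/L.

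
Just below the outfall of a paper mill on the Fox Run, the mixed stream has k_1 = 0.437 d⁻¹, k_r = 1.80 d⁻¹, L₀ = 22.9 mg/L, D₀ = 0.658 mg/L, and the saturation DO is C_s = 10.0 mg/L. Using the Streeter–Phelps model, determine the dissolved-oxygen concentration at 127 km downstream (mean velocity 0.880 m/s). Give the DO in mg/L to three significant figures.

DO ≈ 6.79 mg/L

Travel time t = x/v = 127 km / (0.880 m/s) = 127000 m / 0.880 m/s = 144300 s = 1.670 d.
k_1 L₀/(k_r−k_1) = 0.437×22.9/(1.80−0.437) = 10.01/1.363 = 7.342 mg/L.
e^(−k_1 t) = e^(−0.437×1.670) = 0.4819; e^(−k_r t) = e^(−1.80×1.670) = 0.04946.
D = 7.342 × (0.4819 − 0.04946) + 0.658 × 0.04946 = 3.175 + 0.03254 = 3.208 mg/L.
DO = C_s − D = 10.0 − 3.208 = 6.792 mg/L.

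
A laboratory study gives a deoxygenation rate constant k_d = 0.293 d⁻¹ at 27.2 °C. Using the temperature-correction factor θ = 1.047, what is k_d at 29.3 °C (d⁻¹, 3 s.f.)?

k_d ≈ 0.323 d⁻¹

k_d(T₂) = k_d(T₁) · θ^(T₂−T₁) = 0.293 × 1.047^(29.3−27.2)
= 0.293 × 1.047^2.10 = 0.293 × 1.101 = 0.3227 d⁻¹.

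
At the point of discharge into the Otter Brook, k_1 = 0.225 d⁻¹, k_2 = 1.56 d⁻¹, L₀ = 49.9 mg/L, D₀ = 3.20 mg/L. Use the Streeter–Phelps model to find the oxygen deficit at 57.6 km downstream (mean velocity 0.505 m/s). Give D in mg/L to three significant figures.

D ≈ 5.58 mg/L

Travel time t = x/v = 57.6 km / (0.505 m/s) = 57600 m / 0.505 m/s = 114100 s = 1.320 d.
k_1 L₀/(k_2−k_1) = 0.225×49.9/(1.56−0.225) = 11.23/1.335 = 8.410 mg/L.
e^(−k_1 t) = e^(−0.225×1.320) = 0.7430; e^(−k_2 t) = e^(−1.56×1.320) = 0.1275.
D = 8.410 × (0.7430 − 0.1275) + 3.20 × 0.1275 = 5.176 + 0.4081 = 5.584 mg/L.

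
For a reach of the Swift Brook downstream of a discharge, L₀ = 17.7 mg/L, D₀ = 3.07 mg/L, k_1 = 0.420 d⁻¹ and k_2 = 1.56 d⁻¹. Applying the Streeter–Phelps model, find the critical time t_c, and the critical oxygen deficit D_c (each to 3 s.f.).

At the critical point dD/dt = 0, so k_1 L₀ e^(−k_1 t) = k_2 D. Substituting D(t) from the Streeter–Phelps equation and solving for t gives
t_c = ln[(k_2/k_1)(1 − D₀(k_2−k_1)/(k_1 L₀))] / (k_2−k_1).
Here k_2−k_1 = 1.140 d⁻¹ and 1 − D₀(k_2−k_1)/(k_1 L₀) = 1 − 3.07×1.140/(0.420×17.7) = 0.5292, so
t_c = ln(3.714 × 0.5292) / 1.140 = 0.6758 / 1.140 = 0.5928 d.
D_c = (k_1/k_2) L₀ e^(−k_1 t_c) = (0.420/1.56) × 17.7 × e^(−0.420×0.5928) = 0.2692 × 17.7 × 0.7796 = 3.715 mg/L.

t_c ≈ 0.593 d; D_c ≈ 3.72 mg/L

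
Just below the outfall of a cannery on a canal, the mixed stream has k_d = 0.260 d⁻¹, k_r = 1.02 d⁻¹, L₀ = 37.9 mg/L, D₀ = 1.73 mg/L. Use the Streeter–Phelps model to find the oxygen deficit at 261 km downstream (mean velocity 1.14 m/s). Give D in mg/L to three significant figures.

Travel time t = x/v = 261 km / (1.14 m/s) = 261000 m / 1.14 m/s = 228900 s = 2.650 d.
k_d L₀/(k_r−k_d) = 0.260×37.9/(1.02−0.260) = 9.854/0.7600 = 12.97 mg/L.
e^(−k_d t) = e^(−0.260×2.650) = 0.5021; e^(−k_r t) = e^(−1.02×2.650) = 0.06701.
D = 12.97 × (0.5021 − 0.06701) + 1.73 × 0.06701 = 5.641 + 0.1159 = 5.757 mg/L.

D ≈ 5.76 mg/L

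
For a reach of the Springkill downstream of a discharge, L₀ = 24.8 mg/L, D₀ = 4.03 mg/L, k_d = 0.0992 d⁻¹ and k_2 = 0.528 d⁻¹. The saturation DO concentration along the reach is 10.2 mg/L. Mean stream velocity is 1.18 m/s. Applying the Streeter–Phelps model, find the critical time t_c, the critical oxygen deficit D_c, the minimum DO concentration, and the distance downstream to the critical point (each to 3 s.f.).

At the critical point dD/dt = 0, so k_d L₀ e^(−k_d t) = k_2 D. Substituting D(t) from the Streeter–Phelps equation and solving for t gives
t_c = ln[(k_2/k_d)(1 − D₀(k_2−k_d)/(k_d L₀))] / (k_2−k_d).
Here k_2−k_d = 0.4288 d⁻¹ and 1 − D₀(k_2−k_d)/(k_d L₀) = 1 − 4.03×0.4288/(0.0992×24.8) = 0.2976, so
t_c = ln(5.323 × 0.2976) / 0.4288 = 0.4599 / 0.4288 = 1.073 d.
D_c = (k_d/k_2) L₀ e^(−k_d t_c) = (0.0992/0.528) × 24.8 × e^(−0.0992×1.073) = 0.1879 × 24.8 × 0.8991 = 4.189 mg/L.
Minimum DO = C_s − D_c = 10.2 − 4.189 = 6.011 mg/L.
x_c = v t_c = 1.18 m/s × 1.073 d × 86400 s/d = 109300 m ≈ 109 km.

t_c ≈ 1.07 d; D_c ≈ 4.19 mg/L; min DO ≈ 6.01 mg/L; x_c ≈ 109 km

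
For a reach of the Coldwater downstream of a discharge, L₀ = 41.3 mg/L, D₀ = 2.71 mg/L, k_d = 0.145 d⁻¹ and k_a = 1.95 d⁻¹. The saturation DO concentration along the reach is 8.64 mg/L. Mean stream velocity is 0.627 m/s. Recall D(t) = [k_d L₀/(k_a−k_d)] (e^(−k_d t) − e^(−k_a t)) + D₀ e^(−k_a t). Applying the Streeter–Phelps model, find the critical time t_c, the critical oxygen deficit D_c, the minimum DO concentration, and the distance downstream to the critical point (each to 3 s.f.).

t_c ≈ 0.499 d; D_c ≈ 2.86 mg/L; min DO ≈ 5.78 mg/L; x_c ≈ 27.1 km

At the critical point dD/dt = 0, so k_d L₀ e^(−k_d t) = k_a D. Substituting D(t) from the Streeter–Phelps equation and solving for t gives
t_c = ln[(k_a/k_d)(1 − D₀(k_a−k_d)/(k_d L₀))] / (k_a−k_d).
Here k_a−k_d = 1.805 d⁻¹ and 1 − D₀(k_a−k_d)/(k_d L₀) = 1 − 2.71×1.805/(0.145×41.3) = 0.1832, so
t_c = ln(13.45 × 0.1832) / 1.805 = 0.9015 / 1.805 = 0.4995 d.
L(t_c) = L₀ e^(−k_d t_c) = 41.3 × 0.9301 = 38.41 mg/L, and at the critical point k_a D_c = k_d L, so D_c = (0.145/1.95) × 38.41 = 2.856 mg/L.
Minimum DO = C_s − D_c = 8.64 − 2.856 = 5.784 mg/L.
x_c = v t_c = 0.627 m/s × 0.4995 d × 86400 s/d = 27060 m ≈ 27.1 km.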